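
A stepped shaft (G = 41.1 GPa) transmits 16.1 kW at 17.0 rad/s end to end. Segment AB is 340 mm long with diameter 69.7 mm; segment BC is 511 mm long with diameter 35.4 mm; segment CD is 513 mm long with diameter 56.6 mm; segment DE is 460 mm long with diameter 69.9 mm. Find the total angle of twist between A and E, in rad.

ω = 17.0 rad/s, so T = P/ω = 16.1×10³ / 17.00 = 947.1 N·m.
J_AB = π(0.0697)⁴/32 = 2.32×10^-6 m⁴; J_BC = π(0.0354)⁴/32 = 1.54×10^-7 m⁴; J_CD = π(0.0566)⁴/32 = 1.01×10^-6 m⁴; J_DE = π(0.0699)⁴/32 = 2.34×10^-6 m⁴.
θ = (T/G)·Σ L_i/J_i = (947.1/41.1×10⁹)·(0.340/2.32×10^-6 + 0.511/1.54×10^-7 + 0.513/1.01×10^-6 + 0.460/2.34×10^-6) = 0.09601 rad.

0.0960 rad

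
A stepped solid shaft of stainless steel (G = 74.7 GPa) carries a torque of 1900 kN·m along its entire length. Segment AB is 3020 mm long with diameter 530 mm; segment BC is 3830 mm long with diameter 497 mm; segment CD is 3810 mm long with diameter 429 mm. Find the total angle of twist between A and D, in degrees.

J_AB = π(0.530)⁴/32 = 7.75×10^-3 m⁴; J_BC = π(0.497)⁴/32 = 5.99×10^-3 m⁴; J_CD = π(0.429)⁴/32 = 3.33×10^-3 m⁴.
θ = (T/G)·Σ L_i/J_i = (1.900e6/74.7×10⁹)·(3.02/7.75×10^-3 + 3.83/5.99×10^-3 + 3.81/3.33×10^-3) = 0.05532 rad.

3.17°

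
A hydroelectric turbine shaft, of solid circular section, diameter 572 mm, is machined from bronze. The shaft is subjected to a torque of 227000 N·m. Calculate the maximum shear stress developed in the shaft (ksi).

0.896 ksi

J = πd⁴/32 = π(0.572)⁴/32 = 0.01051 m⁴.
τ_max = T·r/J = 227000 × 0.286 / 0.01051 = 6.177×10^6 Pa.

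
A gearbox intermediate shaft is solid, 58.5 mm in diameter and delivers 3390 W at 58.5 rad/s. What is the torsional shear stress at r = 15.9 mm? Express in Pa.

ω = 58.5 rad/s, so T = P/ω = 3390 / 58.50 = 57.95 N·m.
J = πd⁴/32 = π(0.0585)⁴/32 = 1.150×10^-6 m⁴.
Shear stress varies linearly with radius: τ = T·r/J = 57.95 × 0.0159 / 1.150×10^-6 = 8.013×10^5 Pa.

801000 Pa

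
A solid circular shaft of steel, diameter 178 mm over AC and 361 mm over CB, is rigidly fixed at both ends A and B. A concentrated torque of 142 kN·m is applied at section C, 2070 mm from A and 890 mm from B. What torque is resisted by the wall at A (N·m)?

Compatibility: T_A·a/J_AC = T_B·b/J_CB with T_A + T_B = T₀.
J_AC = 9.86×10^-5 m⁴, J_CB = 1.67×10^-3 m⁴, so T_A = T₀·(J_AC/a)/((J_AC/a)+(J_CB/b)) = 3519 N·m, T_B = 138500 N·m.

3520 N·m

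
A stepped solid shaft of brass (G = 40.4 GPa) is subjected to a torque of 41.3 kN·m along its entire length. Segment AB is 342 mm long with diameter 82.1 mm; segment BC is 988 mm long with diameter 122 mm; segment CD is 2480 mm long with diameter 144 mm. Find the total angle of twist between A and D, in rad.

J_AB = π(0.0821)⁴/32 = 4.46×10^-6 m⁴; J_BC = π(0.122)⁴/32 = 2.17×10^-5 m⁴; J_CD = π(0.144)⁴/32 = 4.22×10^-5 m⁴.
θ = (T/G)·Σ L_i/J_i = (41300/40.4×10⁹)·(0.342/4.46×10^-6 + 0.988/2.17×10^-5 + 2.48/4.22×10^-5) = 0.1849 rad.

0.185 rad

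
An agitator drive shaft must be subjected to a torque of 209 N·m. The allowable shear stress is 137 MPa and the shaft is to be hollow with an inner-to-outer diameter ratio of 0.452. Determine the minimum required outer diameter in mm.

20.1 mm

For a hollow shaft with d_i/d_o = 0.452: τ_max = 16T/(π d_o³ (1−k⁴)), so d_o = [16T/(π τ_allow (1−k⁴))]^(1/3) = [16·209.0/(π·1.37×10^8·0.9583)]^(1/3) = 0.02009 m.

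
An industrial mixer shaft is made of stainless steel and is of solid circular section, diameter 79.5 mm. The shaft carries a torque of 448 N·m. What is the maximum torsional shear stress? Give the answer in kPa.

J = πd⁴/32 = π(0.0795)⁴/32 = 3.922×10^-6 m⁴.
τ_max = T·r/J = 448.0 × 0.0398 / 3.922×10^-6 = 4.541×10^6 Pa.

4540 kPa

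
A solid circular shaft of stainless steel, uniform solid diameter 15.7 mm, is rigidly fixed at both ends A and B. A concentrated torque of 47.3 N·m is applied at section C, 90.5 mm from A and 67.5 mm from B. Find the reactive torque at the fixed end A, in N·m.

With uniform GJ and both ends fixed, compatibility θ_AC = θ_CB gives T_A·a = T_B·b, together with T_A + T_B = T₀.
T_A = T₀·b/(a+b) = 47.30·67.5/158.0 = 20.21 N·m; T_B = 27.09 N·m.

20.2 N·m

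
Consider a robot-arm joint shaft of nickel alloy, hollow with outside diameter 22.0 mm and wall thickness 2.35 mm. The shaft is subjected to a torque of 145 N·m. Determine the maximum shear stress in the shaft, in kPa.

112000 kPa

J = π(d_o⁴ − d_i⁴)/32 = π(0.0220⁴ − 0.0173⁴)/32 = 1.420×10^-8 m⁴.
τ_max = T·r/J = 145.0 × 0.0110 / 1.420×10^-8 = 1.123×10^8 Pa.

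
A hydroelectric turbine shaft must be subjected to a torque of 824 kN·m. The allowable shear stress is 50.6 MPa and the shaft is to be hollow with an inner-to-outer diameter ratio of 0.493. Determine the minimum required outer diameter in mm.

For a hollow shaft with d_i/d_o = 0.493: τ_max = 16T/(π d_o³ (1−k⁴)), so d_o = [16T/(π τ_allow (1−k⁴))]^(1/3) = [16·824000/(π·5.06×10^7·0.9409)]^(1/3) = 0.4450 m.

445 mm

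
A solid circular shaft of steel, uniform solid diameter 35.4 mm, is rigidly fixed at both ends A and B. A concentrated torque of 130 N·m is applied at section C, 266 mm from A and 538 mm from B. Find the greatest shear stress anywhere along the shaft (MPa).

9.99 MPa

With uniform GJ and both ends fixed, compatibility θ_AC = θ_CB gives T_A·a = T_B·b, together with T_A + T_B = T₀.
T_A = T₀·b/(a+b) = 130.0·538/804.0 = 86.99 N·m; T_B = 43.01 N·m.
τ in each portion: τ_AC = 9.99×10^6 Pa, τ_CB = 4.94×10^6 Pa; maximum is in AC.
τ_max = T_AC·r/J = 86.99·0.0177/1.54×10^-7 = 9.987×10^6 Pa.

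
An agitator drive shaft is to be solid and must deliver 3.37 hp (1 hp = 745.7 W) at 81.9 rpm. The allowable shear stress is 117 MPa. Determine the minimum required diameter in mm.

23.4 mm

ω = 2π·81.9/60 = 8.577 rad/s, so T = P/ω = 3.37×745.7 / 8.577 = 293.0 N·m.
For a solid shaft τ_max = 16T/(πd³), so d = (16T/(π τ_allow))^(1/3) = (16·293.0/(π·1.17×10^8))^(1/3) = 0.02336 m.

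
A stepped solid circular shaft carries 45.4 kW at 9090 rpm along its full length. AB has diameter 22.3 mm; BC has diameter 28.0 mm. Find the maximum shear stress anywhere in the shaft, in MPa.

ω = 2π·9090/60 = 951.9 rad/s, so T = P/ω = 45.4×10³ / 951.9 = 47.69 N·m.
Under the same torque, τ_max = 16T/(πd³) is largest where d is smallest — segment AB (d = 22.3 mm).
τ_max = 16·47.69/(π·(0.0223)³) = 2.190×10^7 Pa.

21.9 MPa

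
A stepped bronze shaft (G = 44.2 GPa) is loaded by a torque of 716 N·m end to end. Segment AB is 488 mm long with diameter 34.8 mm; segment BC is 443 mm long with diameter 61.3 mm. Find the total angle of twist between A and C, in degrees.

3.44°

J_AB = π(0.0348)⁴/32 = 1.44×10^-7 m⁴; J_BC = π(0.0613)⁴/32 = 1.39×10^-6 m⁴.
θ = (T/G)·Σ L_i/J_i = (716.0/44.2×10⁹)·(0.488/1.44×10^-7 + 0.443/1.39×10^-6) = 0.06008 rad.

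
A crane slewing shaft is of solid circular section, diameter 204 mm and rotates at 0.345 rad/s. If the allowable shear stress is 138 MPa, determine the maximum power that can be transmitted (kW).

J = πd⁴/32 = π(0.204)⁴/32 = 1.700×10^-4 m⁴.
T_max = τ_allow·J/r = 1.38×10^8 × 1.700×10^-4 / 0.102 = 230000 N·m.
ω = 0.345 rad/s, so P_max = T_max·ω = 7.936×10^4 W.

79.4 kW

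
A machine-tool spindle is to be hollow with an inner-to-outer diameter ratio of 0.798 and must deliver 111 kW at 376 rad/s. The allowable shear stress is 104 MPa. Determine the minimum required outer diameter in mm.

ω = 376 rad/s, so T = P/ω = 111×10³ / 376.0 = 295.2 N·m.
For a hollow shaft with d_i/d_o = 0.798: τ_max = 16T/(π d_o³ (1−k⁴)), so d_o = [16T/(π τ_allow (1−k⁴))]^(1/3) = [16·295.2/(π·1.04×10^8·0.5945)]^(1/3) = 0.02897 m.

29.0 mm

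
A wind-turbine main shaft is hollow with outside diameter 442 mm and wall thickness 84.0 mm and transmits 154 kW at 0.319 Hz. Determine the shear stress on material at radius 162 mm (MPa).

3.90 MPa

ω = 2π·0.319 = 2.004 rad/s, so T = P/ω = 154×10³ / 2.004 = 76830 N·m.
J = π(d_o⁴ − d_i⁴)/32 = π(0.442⁴ − 0.274⁴)/32 = 3.194×10^-3 m⁴.
Shear stress varies linearly with radius: τ = T·r/J = 76830 × 0.162 / 3.194×10^-3 = 3.897×10^6 Pa.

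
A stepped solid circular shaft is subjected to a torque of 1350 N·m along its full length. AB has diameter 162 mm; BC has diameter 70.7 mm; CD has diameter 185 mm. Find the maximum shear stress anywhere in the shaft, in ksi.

Under the same torque, τ_max = 16T/(πd³) is largest where d is smallest — segment BC (d = 70.7 mm).
τ_max = 16·1350/(π·(0.0707)³) = 1.946×10^7 Pa.

2.82 ksi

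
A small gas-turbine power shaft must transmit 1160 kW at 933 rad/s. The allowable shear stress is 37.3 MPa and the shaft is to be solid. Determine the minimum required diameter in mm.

55.4 mm

ω = 933 rad/s, so T = P/ω = 1160×10³ / 933.0 = 1243 N·m.
For a solid shaft τ_max = 16T/(πd³), so d = (16T/(π τ_allow))^(1/3) = (16·1243/(π·3.73×10^7))^(1/3) = 0.05537 m.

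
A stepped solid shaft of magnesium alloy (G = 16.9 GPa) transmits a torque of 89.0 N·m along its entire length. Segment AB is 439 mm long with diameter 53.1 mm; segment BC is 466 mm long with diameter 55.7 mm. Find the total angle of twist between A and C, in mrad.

5.56 mrad

J_AB = π(0.0531)⁴/32 = 7.81×10^-7 m⁴; J_BC = π(0.0557)⁴/32 = 9.45×10^-7 m⁴.
θ = (T/G)·Σ L_i/J_i = (89.00/16.9×10⁹)·(0.439/7.81×10^-7 + 0.466/9.45×10^-7) = 5.559×10^-3 rad.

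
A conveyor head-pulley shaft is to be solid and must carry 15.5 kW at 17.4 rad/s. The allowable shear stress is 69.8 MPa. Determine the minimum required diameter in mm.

ω = 17.4 rad/s, so T = P/ω = 15.5×10³ / 17.40 = 890.8 N·m.
For a solid shaft τ_max = 16T/(πd³), so d = (16T/(π τ_allow))^(1/3) = (16·890.8/(π·6.98×10^7))^(1/3) = 0.04021 m.

40.2 mm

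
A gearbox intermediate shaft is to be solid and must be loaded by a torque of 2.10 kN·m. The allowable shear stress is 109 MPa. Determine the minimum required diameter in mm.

46.1 mm

For a solid shaft τ_max = 16T/(πd³), so d = (16T/(π τ_allow))^(1/3) = (16·2100/(π·1.09×10^8))^(1/3) = 0.04612 m.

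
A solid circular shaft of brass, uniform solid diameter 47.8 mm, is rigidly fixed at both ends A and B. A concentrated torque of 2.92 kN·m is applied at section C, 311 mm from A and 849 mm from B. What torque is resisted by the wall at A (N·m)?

2140 N·m

With uniform GJ and both ends fixed, compatibility θ_AC = θ_CB gives T_A·a = T_B·b, together with T_A + T_B = T₀.
T_A = T₀·b/(a+b) = 2920·849/1160 = 2137 N·m; T_B = 782.9 N·m.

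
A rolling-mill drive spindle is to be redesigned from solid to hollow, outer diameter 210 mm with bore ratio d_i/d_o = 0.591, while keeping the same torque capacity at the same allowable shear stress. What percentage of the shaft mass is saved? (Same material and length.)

Equal τ_max and T ⇒ the solid shaft needs d_s³ = d_o³(1−k⁴), so d_s = 210·(1−0.591⁴)^(1/3) = 201.1 mm.
Area ratio A_h/A_s = d_o²(1−k²)/d_s² = (1−k²)/(1−k⁴)^(2/3) = 0.7097.
Mass saving = 1 − 0.7097 = 29.0 %.

29.0 %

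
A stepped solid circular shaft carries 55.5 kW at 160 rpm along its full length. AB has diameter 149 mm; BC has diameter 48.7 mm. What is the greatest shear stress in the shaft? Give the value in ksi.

ω = 2π·160/60 = 16.76 rad/s, so T = P/ω = 55.5×10³ / 16.76 = 3312 N·m.
Under the same torque, τ_max = 16T/(πd³) is largest where d is smallest — segment BC (d = 48.7 mm).
τ_max = 16·3312/(π·(0.0487)³) = 1.461×10^8 Pa.

21.2 ksi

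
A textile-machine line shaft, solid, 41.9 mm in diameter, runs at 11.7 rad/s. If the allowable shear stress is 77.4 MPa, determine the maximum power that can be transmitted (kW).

J = πd⁴/32 = π(0.0419)⁴/32 = 3.026×10^-7 m⁴.
T_max = τ_allow·J/r = 7.74×10^7 × 3.026×10^-7 / 0.0209 = 1118 N·m.
ω = 11.7 rad/s, so P_max = T_max·ω = 1.308×10^4 W.

13.1 kW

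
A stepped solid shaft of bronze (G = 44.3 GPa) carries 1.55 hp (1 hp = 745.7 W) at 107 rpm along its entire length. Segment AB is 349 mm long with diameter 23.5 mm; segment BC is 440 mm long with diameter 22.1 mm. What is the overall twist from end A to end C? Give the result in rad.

ω = 2π·107/60 = 11.21 rad/s, so T = P/ω = 1.55×745.7 / 11.21 = 103.2 N·m.
J_AB = π(0.0235)⁴/32 = 2.99×10^-8 m⁴; J_BC = π(0.0221)⁴/32 = 2.34×10^-8 m⁴.
θ = (T/G)·Σ L_i/J_i = (103.2/44.3×10⁹)·(0.349/2.99×10^-8 + 0.440/2.34×10^-8) = 0.07089 rad.

0.0709 rad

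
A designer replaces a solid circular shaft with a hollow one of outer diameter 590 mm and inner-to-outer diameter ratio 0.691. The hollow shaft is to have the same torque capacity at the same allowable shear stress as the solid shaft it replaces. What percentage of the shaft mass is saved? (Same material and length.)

Equal τ_max and T ⇒ the solid shaft needs d_s³ = d_o³(1−k⁴), so d_s = 590·(1−0.691⁴)^(1/3) = 541.2 mm.
Area ratio A_h/A_s = d_o²(1−k²)/d_s² = (1−k²)/(1−k⁴)^(2/3) = 0.6209.
Mass saving = 1 − 0.6209 = 37.9 %.

37.9 %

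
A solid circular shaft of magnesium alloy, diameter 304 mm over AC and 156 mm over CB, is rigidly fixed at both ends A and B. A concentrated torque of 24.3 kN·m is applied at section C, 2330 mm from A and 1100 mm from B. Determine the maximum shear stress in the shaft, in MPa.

Compatibility: T_A·a/J_AC = T_B·b/J_CB with T_A + T_B = T₀.
J_AC = 8.38×10^-4 m⁴, J_CB = 5.81×10^-5 m⁴, so T_A = T₀·(J_AC/a)/((J_AC/a)+(J_CB/b)) = 21190 N·m, T_B = 3112 N·m.
τ in each portion: τ_AC = 3.84×10^6 Pa, τ_CB = 4.17×10^6 Pa; maximum is in CB.
τ_max = T_CB·r/J = 3112·0.0780/5.81×10^-5 = 4.175×10^6 Pa.

4.17 MPa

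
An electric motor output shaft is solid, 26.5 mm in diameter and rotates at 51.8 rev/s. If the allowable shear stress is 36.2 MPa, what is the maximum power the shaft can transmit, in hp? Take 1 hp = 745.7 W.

J = πd⁴/32 = π(0.0265)⁴/32 = 4.842×10^-8 m⁴.
T_max = τ_allow·J/r = 3.62×10^7 × 4.842×10^-8 / 0.0132 = 132.3 N·m.
ω = 2π·51.8 = 325.5 rad/s, so P_max = T_max·ω = 4.305×10^4 W.

57.7 hp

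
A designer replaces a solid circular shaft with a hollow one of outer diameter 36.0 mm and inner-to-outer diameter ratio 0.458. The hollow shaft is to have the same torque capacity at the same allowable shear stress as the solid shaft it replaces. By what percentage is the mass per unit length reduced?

18.6 %

Equal τ_max and T ⇒ the solid shaft needs d_s³ = d_o³(1−k⁴), so d_s = 36.0·(1−0.458⁴)^(1/3) = 35.46 mm.
Area ratio A_h/A_s = d_o²(1−k²)/d_s² = (1−k²)/(1−k⁴)^(2/3) = 0.8143.
Mass saving = 1 − 0.8143 = 18.6 %.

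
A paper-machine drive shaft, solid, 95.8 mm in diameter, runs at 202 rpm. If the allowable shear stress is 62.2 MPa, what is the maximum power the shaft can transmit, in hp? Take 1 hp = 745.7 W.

305 hp

J = πd⁴/32 = π(0.0958)⁴/32 = 8.269×10^-6 m⁴.
T_max = τ_allow·J/r = 6.22×10^7 × 8.269×10^-6 / 0.0479 = 10740 N·m.
ω = 2π·202/60 = 21.15 rad/s, so P_max = T_max·ω = 2.271×10^5 W.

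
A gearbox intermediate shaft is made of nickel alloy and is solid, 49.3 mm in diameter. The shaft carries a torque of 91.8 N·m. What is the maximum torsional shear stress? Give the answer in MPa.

J = πd⁴/32 = π(0.0493)⁴/32 = 5.799×10^-7 m⁴.
τ_max = T·r/J = 91.80 × 0.0246 / 5.799×10^-7 = 3.902×10^6 Pa.

3.90 MPa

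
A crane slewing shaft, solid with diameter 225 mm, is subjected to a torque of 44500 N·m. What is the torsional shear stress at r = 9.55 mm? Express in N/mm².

1.69 N/mm²

J = πd⁴/32 = π(0.225)⁴/32 = 2.516×10^-4 m⁴.
Shear stress varies linearly with radius: τ = T·r/J = 44500 × 0.00955 / 2.516×10^-4 = 1.689×10^6 Pa.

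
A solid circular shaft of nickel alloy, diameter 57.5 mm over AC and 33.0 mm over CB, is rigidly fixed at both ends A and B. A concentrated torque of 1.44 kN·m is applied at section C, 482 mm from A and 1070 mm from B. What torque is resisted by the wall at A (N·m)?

1370 N·m

Compatibility: T_A·a/J_AC = T_B·b/J_CB with T_A + T_B = T₀.
J_AC = 1.07×10^-6 m⁴, J_CB = 1.16×10^-7 m⁴, so T_A = T₀·(J_AC/a)/((J_AC/a)+(J_CB/b)) = 1373 N·m, T_B = 67.09 N·m.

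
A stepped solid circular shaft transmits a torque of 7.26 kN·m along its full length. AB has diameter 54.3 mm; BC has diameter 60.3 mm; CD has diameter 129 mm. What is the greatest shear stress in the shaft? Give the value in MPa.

Under the same torque, τ_max = 16T/(πd³) is largest where d is smallest — segment AB (d = 54.3 mm).
τ_max = 16·7260/(π·(0.0543)³) = 2.309×10^8 Pa.

231 MPa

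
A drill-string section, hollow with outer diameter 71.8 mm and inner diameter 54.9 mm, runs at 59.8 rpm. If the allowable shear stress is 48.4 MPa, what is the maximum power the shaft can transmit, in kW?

J = π(d_o⁴ − d_i⁴)/32 = π(0.0718⁴ − 0.0549⁴)/32 = 1.717×10^-6 m⁴.
T_max = τ_allow·J/r = 4.84×10^7 × 1.717×10^-6 / 0.0359 = 2315 N·m.
ω = 2π·59.8/60 = 6.262 rad/s, so P_max = T_max·ω = 1.450×10^4 W.

14.5 kW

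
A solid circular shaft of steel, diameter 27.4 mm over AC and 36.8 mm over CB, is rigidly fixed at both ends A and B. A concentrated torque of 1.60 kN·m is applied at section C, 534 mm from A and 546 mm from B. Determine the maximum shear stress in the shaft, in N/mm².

Compatibility: T_A·a/J_AC = T_B·b/J_CB with T_A + T_B = T₀.
J_AC = 5.53×10^-8 m⁴, J_CB = 1.80×10^-7 m⁴, so T_A = T₀·(J_AC/a)/((J_AC/a)+(J_CB/b)) = 382.6 N·m, T_B = 1217 N·m.
τ in each portion: τ_AC = 9.47×10^7 Pa, τ_CB = 1.24×10^8 Pa; maximum is in CB.
τ_max = T_CB·r/J = 1217·0.0184/1.80×10^-7 = 1.244×10^8 Pa.

124 N/mm²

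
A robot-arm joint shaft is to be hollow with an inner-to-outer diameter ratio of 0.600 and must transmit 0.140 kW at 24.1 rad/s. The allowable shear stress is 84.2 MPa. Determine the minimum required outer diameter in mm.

7.39 mm

ω = 24.1 rad/s, so T = P/ω = 0.140×10³ / 24.10 = 5.809 N·m.
For a hollow shaft with d_i/d_o = 0.600: τ_max = 16T/(π d_o³ (1−k⁴)), so d_o = [16T/(π τ_allow (1−k⁴))]^(1/3) = [16·5.809/(π·8.42×10^7·0.8704)]^(1/3) = 0.007391 m.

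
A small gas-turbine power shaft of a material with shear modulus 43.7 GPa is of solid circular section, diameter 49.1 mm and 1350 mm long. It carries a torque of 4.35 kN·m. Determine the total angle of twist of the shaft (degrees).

J = πd⁴/32 = π(0.0491)⁴/32 = 5.706×10^-7 m⁴.
θ = T·L/(G·J) = 4350 × 1.35 / (43.7×10⁹ × 5.706×10^-7) = 0.2355 rad.

13.5°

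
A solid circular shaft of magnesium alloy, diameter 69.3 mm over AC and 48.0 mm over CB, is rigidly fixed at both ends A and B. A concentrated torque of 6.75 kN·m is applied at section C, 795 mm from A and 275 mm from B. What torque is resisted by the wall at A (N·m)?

4050 N·m

Compatibility: T_A·a/J_AC = T_B·b/J_CB with T_A + T_B = T₀.
J_AC = 2.26×10^-6 m⁴, J_CB = 5.21×10^-7 m⁴, so T_A = T₀·(J_AC/a)/((J_AC/a)+(J_CB/b)) = 4053 N·m, T_B = 2697 N·m.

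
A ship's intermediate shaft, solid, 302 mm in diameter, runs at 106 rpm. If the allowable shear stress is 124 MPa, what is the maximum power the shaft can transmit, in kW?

7440 kW

J = πd⁴/32 = π(0.302)⁴/32 = 8.166×10^-4 m⁴.
T_max = τ_allow·J/r = 1.24×10^8 × 8.166×10^-4 / 0.151 = 670600 N·m.
ω = 2π·106/60 = 11.10 rad/s, so P_max = T_max·ω = 7.444×10^6 W.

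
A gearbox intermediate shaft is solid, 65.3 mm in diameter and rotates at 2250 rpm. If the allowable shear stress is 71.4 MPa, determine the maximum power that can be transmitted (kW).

J = πd⁴/32 = π(0.0653)⁴/32 = 1.785×10^-6 m⁴.
T_max = τ_allow·J/r = 7.14×10^7 × 1.785×10^-6 / 0.0326 = 3904 N·m.
ω = 2π·2250/60 = 235.6 rad/s, so P_max = T_max·ω = 9.198×10^5 W.

920 kW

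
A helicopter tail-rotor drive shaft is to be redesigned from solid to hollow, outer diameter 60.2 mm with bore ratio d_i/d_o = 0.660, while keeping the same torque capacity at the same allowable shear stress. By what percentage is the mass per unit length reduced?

Equal τ_max and T ⇒ the solid shaft needs d_s³ = d_o³(1−k⁴), so d_s = 60.2·(1−0.660⁴)^(1/3) = 56.12 mm.
Area ratio A_h/A_s = d_o²(1−k²)/d_s² = (1−k²)/(1−k⁴)^(2/3) = 0.6494.
Mass saving = 1 − 0.6494 = 35.1 %.

35.1 %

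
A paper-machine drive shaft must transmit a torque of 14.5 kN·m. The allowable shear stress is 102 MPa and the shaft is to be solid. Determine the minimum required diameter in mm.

89.8 mm

For a solid shaft τ_max = 16T/(πd³), so d = (16T/(π τ_allow))^(1/3) = (16·14500/(π·1.02×10^8))^(1/3) = 0.08979 m.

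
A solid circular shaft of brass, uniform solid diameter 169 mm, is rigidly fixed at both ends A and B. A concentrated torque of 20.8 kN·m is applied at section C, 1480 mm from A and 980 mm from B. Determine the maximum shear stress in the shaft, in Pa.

With uniform GJ and both ends fixed, compatibility θ_AC = θ_CB gives T_A·a = T_B·b, together with T_A + T_B = T₀.
T_A = T₀·b/(a+b) = 20800·980/2460 = 8286 N·m; T_B = 12510 N·m.
τ in each portion: τ_AC = 8.74×10^6 Pa, τ_CB = 1.32×10^7 Pa; maximum is in CB.
τ_max = T_CB·r/J = 12510·0.0845/8.01×10^-5 = 1.320×10^7 Pa.

1.32e7 Pa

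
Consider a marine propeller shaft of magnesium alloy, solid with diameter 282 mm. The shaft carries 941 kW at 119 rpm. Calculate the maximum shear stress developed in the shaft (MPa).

ω = 2π·119/60 = 12.46 rad/s, so T = P/ω = 941×10³ / 12.46 = 75510 N·m.
J = πd⁴/32 = π(0.282)⁴/32 = 6.209×10^-4 m⁴.
τ_max = T·r/J = 75510 × 0.141 / 6.209×10^-4 = 1.715×10^7 Pa.

17.1 MPa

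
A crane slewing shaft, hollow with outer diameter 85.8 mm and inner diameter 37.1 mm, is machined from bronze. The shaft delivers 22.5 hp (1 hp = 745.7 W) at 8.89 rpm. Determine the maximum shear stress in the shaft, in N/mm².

ω = 2π·8.89/60 = 0.9310 rad/s, so T = P/ω = 22.5×745.7 / 0.9310 = 18020 N·m.
J = π(d_o⁴ − d_i⁴)/32 = π(0.0858⁴ − 0.0371⁴)/32 = 5.134×10^-6 m⁴.
τ_max = T·r/J = 18020 × 0.0429 / 5.134×10^-6 = 1.506×10^8 Pa.

151 N/mm²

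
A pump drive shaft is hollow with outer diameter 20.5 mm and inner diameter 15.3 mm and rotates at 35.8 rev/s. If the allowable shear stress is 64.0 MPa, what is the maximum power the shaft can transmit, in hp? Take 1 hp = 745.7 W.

J = π(d_o⁴ − d_i⁴)/32 = π(0.0205⁴ − 0.0153⁴)/32 = 1.196×10^-8 m⁴.
T_max = τ_allow·J/r = 6.40×10^7 × 1.196×10^-8 / 0.0103 = 74.67 N·m.
ω = 2π·35.8 = 224.9 rad/s, so P_max = T_max·ω = 1.680×10^4 W.

22.5 hp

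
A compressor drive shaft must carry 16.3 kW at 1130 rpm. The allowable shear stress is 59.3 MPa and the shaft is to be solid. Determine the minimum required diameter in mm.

ω = 2π·1130/60 = 118.3 rad/s, so T = P/ω = 16.3×10³ / 118.3 = 137.7 N·m.
For a solid shaft τ_max = 16T/(πd³), so d = (16T/(π τ_allow))^(1/3) = (16·137.7/(π·5.93×10^7))^(1/3) = 0.02279 m.

22.8 mm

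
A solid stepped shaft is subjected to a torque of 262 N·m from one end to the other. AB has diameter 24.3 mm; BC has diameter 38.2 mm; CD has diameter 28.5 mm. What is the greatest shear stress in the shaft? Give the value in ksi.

13.5 ksi

Under the same torque, τ_max = 16T/(πd³) is largest where d is smallest — segment AB (d = 24.3 mm).
τ_max = 16·262.0/(π·(0.0243)³) = 9.299×10^7 Pa.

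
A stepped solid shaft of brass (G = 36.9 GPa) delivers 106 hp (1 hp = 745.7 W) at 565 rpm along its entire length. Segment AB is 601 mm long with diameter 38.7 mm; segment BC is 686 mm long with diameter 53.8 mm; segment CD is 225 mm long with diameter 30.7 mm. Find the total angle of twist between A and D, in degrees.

ω = 2π·565/60 = 59.17 rad/s, so T = P/ω = 106×745.7 / 59.17 = 1336 N·m.
J_AB = π(0.0387)⁴/32 = 2.20×10^-7 m⁴; J_BC = π(0.0538)⁴/32 = 8.22×10^-7 m⁴; J_CD = π(0.0307)⁴/32 = 8.72×10^-8 m⁴.
θ = (T/G)·Σ L_i/J_i = (1336/36.9×10⁹)·(0.601/2.20×10^-7 + 0.686/8.22×10^-7 + 0.225/8.72×10^-8) = 0.2224 rad.

12.7°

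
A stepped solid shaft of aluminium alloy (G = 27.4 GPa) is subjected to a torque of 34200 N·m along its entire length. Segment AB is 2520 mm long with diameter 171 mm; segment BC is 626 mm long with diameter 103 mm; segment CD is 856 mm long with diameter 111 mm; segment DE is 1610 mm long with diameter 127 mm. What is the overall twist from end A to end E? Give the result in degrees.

J_AB = π(0.171)⁴/32 = 8.39×10^-5 m⁴; J_BC = π(0.103)⁴/32 = 1.10×10^-5 m⁴; J_CD = π(0.111)⁴/32 = 1.49×10^-5 m⁴; J_DE = π(0.127)⁴/32 = 2.55×10^-5 m⁴.
θ = (T/G)·Σ L_i/J_i = (34200/27.4×10⁹)·(2.52/8.39×10^-5 + 0.626/1.10×10^-5 + 0.856/1.49×10^-5 + 1.61/2.55×10^-5) = 0.2586 rad.

14.8°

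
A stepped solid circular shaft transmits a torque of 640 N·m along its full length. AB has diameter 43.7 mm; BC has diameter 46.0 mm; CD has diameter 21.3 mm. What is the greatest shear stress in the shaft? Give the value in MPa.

Under the same torque, τ_max = 16T/(πd³) is largest where d is smallest — segment CD (d = 21.3 mm).
τ_max = 16·640.0/(π·(0.0213)³) = 3.373×10^8 Pa.

337 MPa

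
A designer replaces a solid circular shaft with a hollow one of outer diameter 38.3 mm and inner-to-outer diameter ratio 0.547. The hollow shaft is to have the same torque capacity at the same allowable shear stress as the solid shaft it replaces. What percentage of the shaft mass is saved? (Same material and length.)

Equal τ_max and T ⇒ the solid shaft needs d_s³ = d_o³(1−k⁴), so d_s = 38.3·(1−0.547⁴)^(1/3) = 37.12 mm.
Area ratio A_h/A_s = d_o²(1−k²)/d_s² = (1−k²)/(1−k⁴)^(2/3) = 0.7460.
Mass saving = 1 − 0.7460 = 25.4 %.

25.4 %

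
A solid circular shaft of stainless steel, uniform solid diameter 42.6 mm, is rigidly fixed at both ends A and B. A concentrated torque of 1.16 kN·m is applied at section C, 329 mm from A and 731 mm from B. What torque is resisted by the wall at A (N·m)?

With uniform GJ and both ends fixed, compatibility θ_AC = θ_CB gives T_A·a = T_B·b, together with T_A + T_B = T₀.
T_A = T₀·b/(a+b) = 1160·731/1060 = 800.0 N·m; T_B = 360.0 N·m.

800 N·m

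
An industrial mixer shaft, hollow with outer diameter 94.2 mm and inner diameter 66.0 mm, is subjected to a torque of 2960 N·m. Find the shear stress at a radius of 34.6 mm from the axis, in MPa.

J = π(d_o⁴ − d_i⁴)/32 = π(0.0942⁴ − 0.0660⁴)/32 = 5.868×10^-6 m⁴.
Shear stress varies linearly with radius: τ = T·r/J = 2960 × 0.0346 / 5.868×10^-6 = 1.745×10^7 Pa.

17.5 MPa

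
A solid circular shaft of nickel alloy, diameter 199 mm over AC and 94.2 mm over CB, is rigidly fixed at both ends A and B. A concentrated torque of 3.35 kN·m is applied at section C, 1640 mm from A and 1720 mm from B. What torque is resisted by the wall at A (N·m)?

Compatibility: T_A·a/J_AC = T_B·b/J_CB with T_A + T_B = T₀.
J_AC = 1.54×10^-4 m⁴, J_CB = 7.73×10^-6 m⁴, so T_A = T₀·(J_AC/a)/((J_AC/a)+(J_CB/b)) = 3197 N·m, T_B = 153.1 N·m.

3200 N·m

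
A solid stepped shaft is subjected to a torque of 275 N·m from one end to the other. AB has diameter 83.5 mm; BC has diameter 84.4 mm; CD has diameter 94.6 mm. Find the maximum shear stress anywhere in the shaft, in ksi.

0.349 ksi

Under the same torque, τ_max = 16T/(πd³) is largest where d is smallest — segment AB (d = 83.5 mm).
τ_max = 16·275.0/(π·(0.0835)³) = 2.406×10^6 Pa.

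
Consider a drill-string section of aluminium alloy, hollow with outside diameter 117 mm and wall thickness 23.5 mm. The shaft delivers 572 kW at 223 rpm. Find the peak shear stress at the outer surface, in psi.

ω = 2π·223/60 = 23.35 rad/s, so T = P/ω = 572×10³ / 23.35 = 24490 N·m.
J = π(d_o⁴ − d_i⁴)/32 = π(0.117⁴ − 0.0700⁴)/32 = 1.604×10^-5 m⁴.
τ_max = T·r/J = 24490 × 0.0585 / 1.604×10^-5 = 8.934×10^7 Pa.

13000 psi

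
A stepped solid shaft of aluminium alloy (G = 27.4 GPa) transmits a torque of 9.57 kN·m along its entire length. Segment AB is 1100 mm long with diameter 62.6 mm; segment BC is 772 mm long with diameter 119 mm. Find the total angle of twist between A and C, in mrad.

J_AB = π(0.0626)⁴/32 = 1.51×10^-6 m⁴; J_BC = π(0.119)⁴/32 = 1.97×10^-5 m⁴.
θ = (T/G)·Σ L_i/J_i = (9570/27.4×10⁹)·(1.10/1.51×10^-6 + 0.772/1.97×10^-5) = 0.2685 rad.

269 mrad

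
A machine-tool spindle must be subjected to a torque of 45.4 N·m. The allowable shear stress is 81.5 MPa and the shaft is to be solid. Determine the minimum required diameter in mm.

For a solid shaft τ_max = 16T/(πd³), so d = (16T/(π τ_allow))^(1/3) = (16·45.40/(π·8.15×10^7))^(1/3) = 0.01416 m.

14.2 mm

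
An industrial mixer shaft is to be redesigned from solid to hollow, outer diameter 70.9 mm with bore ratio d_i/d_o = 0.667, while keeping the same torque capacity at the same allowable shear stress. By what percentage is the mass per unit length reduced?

35.7 %

Equal τ_max and T ⇒ the solid shaft needs d_s³ = d_o³(1−k⁴), so d_s = 70.9·(1−0.667⁴)^(1/3) = 65.87 mm.
Area ratio A_h/A_s = d_o²(1−k²)/d_s² = (1−k²)/(1−k⁴)^(2/3) = 0.6430.
Mass saving = 1 − 0.6430 = 35.7 %.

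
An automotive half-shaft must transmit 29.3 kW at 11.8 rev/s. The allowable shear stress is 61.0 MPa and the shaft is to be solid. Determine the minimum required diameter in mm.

32.1 mm

ω = 2π·11.8 = 74.14 rad/s, so T = P/ω = 29.3×10³ / 74.14 = 395.2 N·m.
For a solid shaft τ_max = 16T/(πd³), so d = (16T/(π τ_allow))^(1/3) = (16·395.2/(π·6.10×10^7))^(1/3) = 0.03207 m.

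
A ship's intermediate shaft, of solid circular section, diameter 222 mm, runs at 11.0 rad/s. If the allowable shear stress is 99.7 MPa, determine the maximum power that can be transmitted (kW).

J = πd⁴/32 = π(0.222)⁴/32 = 2.385×10^-4 m⁴.
T_max = τ_allow·J/r = 9.97×10^7 × 2.385×10^-4 / 0.111 = 214200 N·m.
ω = 11.0 rad/s, so P_max = T_max·ω = 2.356×10^6 W.

2360 kW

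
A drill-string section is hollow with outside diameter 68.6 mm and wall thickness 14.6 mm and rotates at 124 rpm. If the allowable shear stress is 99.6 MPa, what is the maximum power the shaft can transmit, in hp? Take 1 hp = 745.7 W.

J = π(d_o⁴ − d_i⁴)/32 = π(0.0686⁴ − 0.0394⁴)/32 = 1.938×10^-6 m⁴.
T_max = τ_allow·J/r = 9.96×10^7 × 1.938×10^-6 / 0.0343 = 5626 N·m.
ω = 2π·124/60 = 12.99 rad/s, so P_max = T_max·ω = 7.306×10^4 W.

98.0 hp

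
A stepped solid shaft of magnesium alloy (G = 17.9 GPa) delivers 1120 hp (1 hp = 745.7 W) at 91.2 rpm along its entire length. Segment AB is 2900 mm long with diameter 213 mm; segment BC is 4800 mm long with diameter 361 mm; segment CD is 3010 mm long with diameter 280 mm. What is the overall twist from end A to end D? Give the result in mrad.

109 mrad

ω = 2π·91.2/60 = 9.550 rad/s, so T = P/ω = 1120×745.7 / 9.550 = 87450 N·m.
J_AB = π(0.213)⁴/32 = 2.02×10^-4 m⁴; J_BC = π(0.361)⁴/32 = 1.67×10^-3 m⁴; J_CD = π(0.280)⁴/32 = 6.03×10^-4 m⁴.
θ = (T/G)·Σ L_i/J_i = (87450/17.9×10⁹)·(2.90/2.02×10^-4 + 4.80/1.67×10^-3 + 3.01/6.03×10^-4) = 0.1085 rad.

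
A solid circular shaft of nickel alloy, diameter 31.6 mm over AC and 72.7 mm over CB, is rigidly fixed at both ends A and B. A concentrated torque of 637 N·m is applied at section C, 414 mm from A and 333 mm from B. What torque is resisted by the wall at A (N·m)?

17.8 N·m

Compatibility: T_A·a/J_AC = T_B·b/J_CB with T_A + T_B = T₀.
J_AC = 9.79×10^-8 m⁴, J_CB = 2.74×10^-6 m⁴, so T_A = T₀·(J_AC/a)/((J_AC/a)+(J_CB/b)) = 17.78 N·m, T_B = 619.2 N·m.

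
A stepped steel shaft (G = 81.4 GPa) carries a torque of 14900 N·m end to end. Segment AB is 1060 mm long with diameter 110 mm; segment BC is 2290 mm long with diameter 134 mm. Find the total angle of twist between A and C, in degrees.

1.53°

J_AB = π(0.110)⁴/32 = 1.44×10^-5 m⁴; J_BC = π(0.134)⁴/32 = 3.17×10^-5 m⁴.
θ = (T/G)·Σ L_i/J_i = (14900/81.4×10⁹)·(1.06/1.44×10^-5 + 2.29/3.17×10^-5) = 0.02674 rad.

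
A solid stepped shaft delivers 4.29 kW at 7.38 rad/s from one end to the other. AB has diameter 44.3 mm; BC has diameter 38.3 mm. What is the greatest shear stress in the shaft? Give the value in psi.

ω = 7.38 rad/s, so T = P/ω = 4.29×10³ / 7.380 = 581.3 N·m.
Under the same torque, τ_max = 16T/(πd³) is largest where d is smallest — segment BC (d = 38.3 mm).
τ_max = 16·581.3/(π·(0.0383)³) = 5.270×10^7 Pa.

7640 psi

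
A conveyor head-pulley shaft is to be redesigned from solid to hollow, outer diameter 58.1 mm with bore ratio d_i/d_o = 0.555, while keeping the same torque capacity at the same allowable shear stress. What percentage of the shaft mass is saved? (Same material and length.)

Equal τ_max and T ⇒ the solid shaft needs d_s³ = d_o³(1−k⁴), so d_s = 58.1·(1−0.555⁴)^(1/3) = 56.20 mm.
Area ratio A_h/A_s = d_o²(1−k²)/d_s² = (1−k²)/(1−k⁴)^(2/3) = 0.7395.
Mass saving = 1 − 0.7395 = 26.0 %.

26.0 %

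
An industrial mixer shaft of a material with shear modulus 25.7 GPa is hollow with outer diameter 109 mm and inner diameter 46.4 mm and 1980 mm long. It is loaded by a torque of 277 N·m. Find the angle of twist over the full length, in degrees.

J = π(d_o⁴ − d_i⁴)/32 = π(0.109⁴ − 0.0464⁴)/32 = 1.340×10^-5 m⁴.
θ = T·L/(G·J) = 277.0 × 1.98 / (25.7×10⁹ × 1.340×10^-5) = 1.592×10^-3 rad.

0.0912°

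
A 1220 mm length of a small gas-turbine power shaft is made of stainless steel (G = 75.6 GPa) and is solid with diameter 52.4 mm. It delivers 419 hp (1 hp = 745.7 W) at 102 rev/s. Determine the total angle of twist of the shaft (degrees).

0.609°

ω = 2π·102 = 640.9 rad/s, so T = P/ω = 419×745.7 / 640.9 = 487.5 N·m.
J = πd⁴/32 = π(0.0524)⁴/32 = 7.402×10^-7 m⁴.
θ = T·L/(G·J) = 487.5 × 1.22 / (75.6×10⁹ × 7.402×10^-7) = 0.01063 rad.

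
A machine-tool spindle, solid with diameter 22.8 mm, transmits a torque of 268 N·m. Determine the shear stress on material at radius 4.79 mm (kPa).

J = πd⁴/32 = π(0.0228)⁴/32 = 2.653×10^-8 m⁴.
Shear stress varies linearly with radius: τ = T·r/J = 268.0 × 0.00479 / 2.653×10^-8 = 4.839×10^7 Pa.

48400 kPa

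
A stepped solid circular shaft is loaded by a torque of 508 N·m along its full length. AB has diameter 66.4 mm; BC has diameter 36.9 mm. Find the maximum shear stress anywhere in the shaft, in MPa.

51.5 MPa

Under the same torque, τ_max = 16T/(πd³) is largest where d is smallest — segment BC (d = 36.9 mm).
τ_max = 16·508.0/(π·(0.0369)³) = 5.149×10^7 Pa.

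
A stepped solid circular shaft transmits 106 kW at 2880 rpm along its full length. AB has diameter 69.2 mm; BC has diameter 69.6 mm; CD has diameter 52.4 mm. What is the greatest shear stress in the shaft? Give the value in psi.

ω = 2π·2880/60 = 301.6 rad/s, so T = P/ω = 106×10³ / 301.6 = 351.5 N·m.
Under the same torque, τ_max = 16T/(πd³) is largest where d is smallest — segment CD (d = 52.4 mm).
τ_max = 16·351.5/(π·(0.0524)³) = 1.244×10^7 Pa.

1800 psi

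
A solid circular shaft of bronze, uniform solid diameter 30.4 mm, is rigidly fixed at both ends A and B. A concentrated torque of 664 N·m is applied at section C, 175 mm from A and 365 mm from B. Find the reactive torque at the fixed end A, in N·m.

With uniform GJ and both ends fixed, compatibility θ_AC = θ_CB gives T_A·a = T_B·b, together with T_A + T_B = T₀.
T_A = T₀·b/(a+b) = 664.0·365/540.0 = 448.8 N·m; T_B = 215.2 N·m.

449 N·m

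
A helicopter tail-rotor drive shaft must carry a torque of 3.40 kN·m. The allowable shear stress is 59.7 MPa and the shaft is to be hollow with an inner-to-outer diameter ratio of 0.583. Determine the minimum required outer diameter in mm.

69.0 mm

For a hollow shaft with d_i/d_o = 0.583: τ_max = 16T/(π d_o³ (1−k⁴)), so d_o = [16T/(π τ_allow (1−k⁴))]^(1/3) = [16·3400/(π·5.97×10^7·0.8845)]^(1/3) = 0.06896 m.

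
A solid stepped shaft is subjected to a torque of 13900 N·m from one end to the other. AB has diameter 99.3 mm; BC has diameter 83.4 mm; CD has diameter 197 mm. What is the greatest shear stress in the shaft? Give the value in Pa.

Under the same torque, τ_max = 16T/(πd³) is largest where d is smallest — segment BC (d = 83.4 mm).
τ_max = 16·13900/(π·(0.0834)³) = 1.220×10^8 Pa.

1.22e8 Pa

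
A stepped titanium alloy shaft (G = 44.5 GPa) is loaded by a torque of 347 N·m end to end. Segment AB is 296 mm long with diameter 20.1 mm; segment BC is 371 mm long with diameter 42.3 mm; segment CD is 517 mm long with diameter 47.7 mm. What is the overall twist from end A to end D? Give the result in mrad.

J_AB = π(0.0201)⁴/32 = 1.60×10^-8 m⁴; J_BC = π(0.0423)⁴/32 = 3.14×10^-7 m⁴; J_CD = π(0.0477)⁴/32 = 5.08×10^-7 m⁴.
θ = (T/G)·Σ L_i/J_i = (347.0/44.5×10⁹)·(0.296/1.60×10^-8 + 0.371/3.14×10^-7 + 0.517/5.08×10^-7) = 0.1612 rad.

161 mrad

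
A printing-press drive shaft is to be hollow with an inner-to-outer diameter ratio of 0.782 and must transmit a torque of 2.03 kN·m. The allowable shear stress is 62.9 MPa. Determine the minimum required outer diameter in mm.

For a hollow shaft with d_i/d_o = 0.782: τ_max = 16T/(π d_o³ (1−k⁴)), so d_o = [16T/(π τ_allow (1−k⁴))]^(1/3) = [16·2030/(π·6.29×10^7·0.6260)]^(1/3) = 0.06403 m.

64.0 mm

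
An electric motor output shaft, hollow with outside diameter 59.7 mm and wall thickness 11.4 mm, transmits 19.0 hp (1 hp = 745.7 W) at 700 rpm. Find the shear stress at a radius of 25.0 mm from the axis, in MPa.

ω = 2π·700/60 = 73.30 rad/s, so T = P/ω = 19.0×745.7 / 73.30 = 193.3 N·m.
J = π(d_o⁴ − d_i⁴)/32 = π(0.0597⁴ − 0.0369⁴)/32 = 1.065×10^-6 m⁴.
Shear stress varies linearly with radius: τ = T·r/J = 193.3 × 0.0250 / 1.065×10^-6 = 4.537×10^6 Pa.

4.54 MPa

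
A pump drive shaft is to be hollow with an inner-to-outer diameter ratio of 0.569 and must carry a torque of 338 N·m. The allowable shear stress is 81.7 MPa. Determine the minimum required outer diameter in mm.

For a hollow shaft with d_i/d_o = 0.569: τ_max = 16T/(π d_o³ (1−k⁴)), so d_o = [16T/(π τ_allow (1−k⁴))]^(1/3) = [16·338.0/(π·8.17×10^7·0.8952)]^(1/3) = 0.02866 m.

28.7 mm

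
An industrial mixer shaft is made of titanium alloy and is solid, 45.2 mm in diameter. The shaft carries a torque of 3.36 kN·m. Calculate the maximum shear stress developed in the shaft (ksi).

J = πd⁴/32 = π(0.0452)⁴/32 = 4.098×10^-7 m⁴.
τ_max = T·r/J = 3360 × 0.0226 / 4.098×10^-7 = 1.853×10^8 Pa.

26.9 ksi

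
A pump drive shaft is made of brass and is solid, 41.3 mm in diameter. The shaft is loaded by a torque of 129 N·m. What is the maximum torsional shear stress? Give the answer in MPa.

9.33 MPa

J = πd⁴/32 = π(0.0413)⁴/32 = 2.856×10^-7 m⁴.
τ_max = T·r/J = 129.0 × 0.0206 / 2.856×10^-7 = 9.326×10^6 Pa.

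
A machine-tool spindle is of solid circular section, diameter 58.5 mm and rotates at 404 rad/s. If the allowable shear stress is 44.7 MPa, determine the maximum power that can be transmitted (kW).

710 kW

J = πd⁴/32 = π(0.0585)⁴/32 = 1.150×10^-6 m⁴.
T_max = τ_allow·J/r = 4.47×10^7 × 1.150×10^-6 / 0.0293 = 1757 N·m.
ω = 404 rad/s, so P_max = T_max·ω = 7.099×10^5 W.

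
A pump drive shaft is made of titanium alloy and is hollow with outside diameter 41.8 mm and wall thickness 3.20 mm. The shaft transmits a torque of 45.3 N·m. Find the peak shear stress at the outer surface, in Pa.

6.51e6 Pa

J = π(d_o⁴ − d_i⁴)/32 = π(0.0418⁴ − 0.0354⁴)/32 = 1.455×10^-7 m⁴.
τ_max = T·r/J = 45.30 × 0.0209 / 1.455×10^-7 = 6.505×10^6 Pa.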